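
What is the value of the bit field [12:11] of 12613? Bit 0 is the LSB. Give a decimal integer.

v = 11000101000101
Shift right by 11: 110
Mask low 2 bits: 10 = 2

2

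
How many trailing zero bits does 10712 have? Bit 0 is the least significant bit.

10712 = 10100111011000
Trailing zeros: 3, so the lowest set bit is bit 3 (value 8).

3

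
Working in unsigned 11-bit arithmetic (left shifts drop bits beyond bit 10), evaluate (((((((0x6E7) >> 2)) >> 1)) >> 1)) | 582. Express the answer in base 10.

0x6E7 = 11011100111
→ >> 2 → 00110111001 = 441
→ >> 1 → 00011011100 = 220
→ >> 1 → 00001101110 = 110
582 = 01001000110
→ | → 01001101110 = 622

622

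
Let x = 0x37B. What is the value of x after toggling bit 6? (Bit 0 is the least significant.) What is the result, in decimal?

x = 1101111011
bit 6 is currently 1; toggle it via x ^ (1 << 6) = x ^ 64
→ 1100111011 = 827

827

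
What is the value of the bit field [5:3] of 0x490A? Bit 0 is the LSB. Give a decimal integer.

v = 100100100001010
Shift right by 3: 100100100001
Mask low 3 bits: 001 = 1

1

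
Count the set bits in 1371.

1371 = 10101011011
Count the 1s: 1 + 1 + 1 + 1 + 1 + 1 + 1 = 7

7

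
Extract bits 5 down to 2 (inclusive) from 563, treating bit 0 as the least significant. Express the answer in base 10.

v = 1000110011
Shift right by 2: 10001100
Mask low 4 bits: 1100 = 12

12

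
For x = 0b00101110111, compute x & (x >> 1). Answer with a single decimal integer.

51

x = 101110111 = 375
x>>1 = 010111011
AND  = 000110011 = 51
(x & (x >> 1) has a 1 wherever x has two consecutive 1 bits.)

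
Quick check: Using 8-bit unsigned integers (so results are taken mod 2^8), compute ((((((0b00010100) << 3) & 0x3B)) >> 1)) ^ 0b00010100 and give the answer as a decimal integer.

4

0b00010100 = 00010100
→ << 3 (mod 2^8) → 10100000 = 160
0x3B = 00111011
→ & → 00100000 = 32
→ >> 1 → 00010000 = 16
0b00010100 = 00010100
→ ^ → 00000100 = 4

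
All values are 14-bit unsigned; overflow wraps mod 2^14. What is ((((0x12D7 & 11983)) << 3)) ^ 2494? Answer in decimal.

8070

0x12D7 = 01001011010111
11983 = 10111011001111
→ & → 00001011000111 = 711
→ << 3 (mod 2^14) → 01011000111000 = 5688
2494 = 00100110111110
→ ^ → 01111110000110 = 8070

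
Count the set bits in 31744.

31744 = 111110000000000
Count the 1s: 1 + 1 + 1 + 1 + 1 = 5

5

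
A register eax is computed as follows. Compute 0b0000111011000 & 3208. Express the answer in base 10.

a = 000111011000
3208 = 110010001000
AND → 000010001000 = 136

136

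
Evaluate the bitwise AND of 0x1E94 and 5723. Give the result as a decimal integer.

0x1E94 = 1111010010100
5723 = 1011001011011
AND → 1011000010000 = 5648

5648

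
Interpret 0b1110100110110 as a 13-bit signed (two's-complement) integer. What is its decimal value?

pattern = 1110100110110 (MSB is 1 ⇒ negative)
Invert: 0001011001001, add 1 → 0001011001010 = 714, so the value is -714.
(Equivalently: 7478 - 2^13 = 7478 - 8192 = -714.)

-714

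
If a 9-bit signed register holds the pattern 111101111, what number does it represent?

pattern = 111101111 (MSB is 1 ⇒ negative)
Invert: 000010000, add 1 → 000010001 = 17, so the value is -17.
(Equivalently: 495 - 2^9 = 495 - 512 = -17.)

-17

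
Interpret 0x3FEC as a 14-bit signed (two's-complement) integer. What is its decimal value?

pattern = 11111111101100 (MSB is 1 ⇒ negative)
Invert: 00000000010011, add 1 → 00000000010100 = 20, so the value is -20.
(Equivalently: 16364 - 2^14 = 16364 - 16384 = -20.)

-20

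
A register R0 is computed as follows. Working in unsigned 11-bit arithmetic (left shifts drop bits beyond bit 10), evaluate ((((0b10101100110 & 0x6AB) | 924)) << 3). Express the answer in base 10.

0b10101100110 = 10101100110
0x6AB = 11010101011
→ & → 10000100010 = 1058
924 = 01110011100
→ | → 11110111110 = 1982
→ << 3 (mod 2^11) → 10111110000 = 1520

1520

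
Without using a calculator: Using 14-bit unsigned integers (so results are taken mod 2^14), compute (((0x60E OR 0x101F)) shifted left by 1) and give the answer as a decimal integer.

11326

0x60E = 00011000001110
0x101F = 01000000011111
→ OR → 01011000011111 = 5663
→ shifted left by 1 (mod 2^14) → 10110000111110 = 11326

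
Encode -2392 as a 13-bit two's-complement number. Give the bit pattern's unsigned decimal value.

2392 in 13 bits: 0100101011000
Invert: 1011010100111
Add 1:  1011010101000 = 5800
(Check: 2^13 - 2392 = 8192 - 2392 = 5800.)

5800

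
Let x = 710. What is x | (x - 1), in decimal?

711

x = 1011000110 = 710
x - 1 = 1011000101
OR    = 1011000111 = 711
(x | (x - 1) sets all bits below the lowest set bit.)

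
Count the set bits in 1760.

1760 = 11011100000
Count the 1s: 1 + 1 + 1 + 1 + 1 = 5

5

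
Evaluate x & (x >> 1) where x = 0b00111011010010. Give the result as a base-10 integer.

1600

x = 111011010010 = 3794
x>>1 = 011101101001
AND  = 011001000000 = 1600
(x & (x >> 1) has a 1 wherever x has two consecutive 1 bits.)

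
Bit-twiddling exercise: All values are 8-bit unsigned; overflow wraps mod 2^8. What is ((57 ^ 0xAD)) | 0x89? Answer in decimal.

57 = 00111001
0xAD = 10101101
→ ^ → 10010100 = 148
0x89 = 10001001
→ | → 10011101 = 157

157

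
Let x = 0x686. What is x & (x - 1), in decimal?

x = 11010000110 = 1670
x - 1 = 11010000101
AND   = 11010000100 = 1668
(x & (x - 1) clears the lowest set bit of x.)

1668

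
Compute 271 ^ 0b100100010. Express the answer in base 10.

271 = 100001111
b = 100100010
XOR → 000101101 = 45

45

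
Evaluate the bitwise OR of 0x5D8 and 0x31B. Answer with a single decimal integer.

2011

0x5D8 = 10111011000
0x31B = 01100011011
 OR → 11111011011 = 2011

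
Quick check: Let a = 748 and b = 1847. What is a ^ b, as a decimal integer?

1499

748 = 01011101100
1847 = 11100110111
XOR → 10111011011 = 1499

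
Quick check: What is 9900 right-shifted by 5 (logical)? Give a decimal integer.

9900 = 10011010101100
shift right by 5 → 00000100110101 = 309
(equivalently, floor(9900 / 32))

309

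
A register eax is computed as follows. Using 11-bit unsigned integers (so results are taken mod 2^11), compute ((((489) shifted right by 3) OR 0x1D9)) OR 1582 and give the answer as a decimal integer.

2047

489 = 00111101001
→ shifted right by 3 → 00000111101 = 61
0x1D9 = 00111011001
→ OR → 00111111101 = 509
1582 = 11000101110
→ OR → 11111111111 = 2047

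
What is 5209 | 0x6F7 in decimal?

5209 = 1010001011001
0x6F7 = 0011011110111
 OR → 1011011111111 = 5887

5887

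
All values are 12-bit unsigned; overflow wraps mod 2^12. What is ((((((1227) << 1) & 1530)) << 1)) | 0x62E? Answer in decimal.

1838

1227 = 010011001011
→ << 1 (mod 2^12) → 100110010110 = 2454
1530 = 010111111010
→ & → 000110010010 = 402
→ << 1 (mod 2^12) → 001100100100 = 804
0x62E = 011000101110
→ | → 011100101110 = 1838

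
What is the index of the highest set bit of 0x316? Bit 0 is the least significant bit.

0x316 = 1100010110
The topmost 1 is at position 9 (since 2^9 = 512 ≤ 790 < 1024).

9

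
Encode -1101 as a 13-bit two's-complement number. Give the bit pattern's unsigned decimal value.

7091

1101 in 13 bits: 0010001001101
Invert: 1101110110010
Add 1:  1101110110011 = 7091
(Check: 2^13 - 1101 = 8192 - 1101 = 7091.)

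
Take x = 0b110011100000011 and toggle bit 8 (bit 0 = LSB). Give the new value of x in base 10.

x = 110011100000011
bit 8 is currently 1; toggle it via x ^ (1 << 8) = x ^ 256
→ 110011000000011 = 26115

26115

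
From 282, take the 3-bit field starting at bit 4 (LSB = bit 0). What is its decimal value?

1

v = 0100011010
Shift right by 4: 010001
Mask low 3 bits: 001 = 1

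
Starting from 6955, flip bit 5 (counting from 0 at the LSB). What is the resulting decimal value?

6923

x = 1101100101011
bit 5 is currently 1; toggle it via x ^ (1 << 5) = x ^ 32
→ 1101100001011 = 6923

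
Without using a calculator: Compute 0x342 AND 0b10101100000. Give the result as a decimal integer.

320

0x342 = 01101000010
b = 10101100000
AND → 00101000000 = 320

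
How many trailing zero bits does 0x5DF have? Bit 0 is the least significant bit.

0

0x5DF = 10111011111
Trailing zeros: 0, so the lowest set bit is bit 0 (value 1).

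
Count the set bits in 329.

329 = 101001001
Count the 1s: 1 + 1 + 1 + 1 = 4

4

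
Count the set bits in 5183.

5183 = 1010000111111
Count the 1s: 1 + 1 + 1 + 1 + 1 + 1 + 1 + 1 = 8

8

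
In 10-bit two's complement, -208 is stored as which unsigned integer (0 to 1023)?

816

208 in 10 bits: 0011010000
Invert: 1100101111
Add 1:  1100110000 = 816
(Check: 2^10 - 208 = 1024 - 208 = 816.)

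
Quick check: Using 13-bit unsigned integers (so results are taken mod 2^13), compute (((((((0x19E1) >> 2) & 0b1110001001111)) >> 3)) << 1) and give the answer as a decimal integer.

0x19E1 = 1100111100001
→ >> 2 → 0011001111000 = 1656
0b1110001001111 = 1110001001111
→ & → 0010001001000 = 1096
→ >> 3 → 0000010001001 = 137
→ << 1 (mod 2^13) → 0000100010010 = 274

274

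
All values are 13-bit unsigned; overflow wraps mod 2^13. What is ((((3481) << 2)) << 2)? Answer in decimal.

6544

3481 = 0110110011001
→ << 2 (mod 2^13) → 1011001100100 = 5732
→ << 2 (mod 2^13) → 1100110010000 = 6544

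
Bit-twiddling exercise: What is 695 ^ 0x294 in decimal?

35

695 = 1010110111
0x294 = 1010010100
XOR → 0000100011 = 35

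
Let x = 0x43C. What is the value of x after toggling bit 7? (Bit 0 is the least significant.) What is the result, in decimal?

x = 010000111100
bit 7 is currently 0; toggle it via x ^ (1 << 7) = x ^ 128
→ 010010111100 = 1212

1212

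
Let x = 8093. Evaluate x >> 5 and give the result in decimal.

252

8093 = 1111110011101
shift right by 5 → 0000011111100 = 252
(equivalently, floor(8093 / 32))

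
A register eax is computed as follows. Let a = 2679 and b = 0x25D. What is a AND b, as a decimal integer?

597

2679 = 101001110111
0x25D = 001001011101
AND → 001001010101 = 597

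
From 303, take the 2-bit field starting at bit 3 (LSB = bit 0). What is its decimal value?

1

v = 100101111
Shift right by 3: 100101
Mask low 2 bits: 01 = 1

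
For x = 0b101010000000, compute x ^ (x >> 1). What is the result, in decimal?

x = 101010000000 = 2688
x>>1 = 010101000000
XOR  = 111111000000 = 4032
(x ^ (x >> 1) gives the standard binary-reflected Gray code of x.)

4032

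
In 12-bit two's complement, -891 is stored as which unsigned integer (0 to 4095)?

3205

891 in 12 bits: 001101111011
Invert: 110010000100
Add 1:  110010000101 = 3205
(Check: 2^12 - 891 = 4096 - 891 = 3205.)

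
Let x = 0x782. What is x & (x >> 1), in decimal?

896

x = 11110000010 = 1922
x>>1 = 01111000001
AND  = 01110000000 = 896
(x & (x >> 1) has a 1 wherever x has two consecutive 1 bits.)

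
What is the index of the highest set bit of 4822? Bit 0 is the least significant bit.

12

4822 = 1001011010110
The topmost 1 is at position 12 (since 2^12 = 4096 ≤ 4822 < 8192).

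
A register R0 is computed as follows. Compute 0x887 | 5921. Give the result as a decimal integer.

0x887 = 0100010000111
5921 = 1011100100001
 OR → 1111110100111 = 8103

8103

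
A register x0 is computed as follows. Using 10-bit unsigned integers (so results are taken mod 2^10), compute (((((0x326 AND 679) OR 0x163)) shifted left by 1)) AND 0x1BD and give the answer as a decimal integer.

140

0x326 = 1100100110
679 = 1010100111
→ AND → 1000100110 = 550
0x163 = 0101100011
→ OR → 1101100111 = 871
→ shifted left by 1 (mod 2^10) → 1011001110 = 718
0x1BD = 0110111101
→ AND → 0010001100 = 140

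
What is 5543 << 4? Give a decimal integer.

5543 = 00001010110100111
shift left by 4 → 10101101001110000 = 88688
(equivalently, 5543 × 2^4 = 5543 × 16)

88688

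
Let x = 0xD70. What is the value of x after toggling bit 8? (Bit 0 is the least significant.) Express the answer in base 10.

x = 110101110000
bit 8 is currently 1; toggle it via x ^ (1 << 8) = x ^ 256
→ 110001110000 = 3184

3184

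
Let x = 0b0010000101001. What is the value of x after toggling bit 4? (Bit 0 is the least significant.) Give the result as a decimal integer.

x = 0010000101001
bit 4 is currently 0; toggle it via x ^ (1 << 4) = x ^ 16
→ 0010000111001 = 1081

1081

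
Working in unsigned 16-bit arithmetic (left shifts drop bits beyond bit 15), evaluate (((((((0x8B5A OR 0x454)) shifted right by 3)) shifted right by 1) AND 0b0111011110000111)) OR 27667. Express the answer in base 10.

0x8B5A = 1000101101011010
0x454 = 0000010001010100
→ OR → 1000111101011110 = 36702
→ shifted right by 3 → 0001000111101011 = 4587
→ shifted right by 1 → 0000100011110101 = 2293
0b0111011110000111 = 0111011110000111
→ AND → 0000000010000101 = 133
27667 = 0110110000010011
→ OR → 0110110010010111 = 27799

27799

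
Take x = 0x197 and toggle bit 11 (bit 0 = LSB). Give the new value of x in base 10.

2455

x = 0000110010111
bit 11 is currently 0; toggle it via x ^ (1 << 11) = x ^ 2048
→ 0100110010111 = 2455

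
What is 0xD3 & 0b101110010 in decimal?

82

0xD3 = 011010011
b = 101110010
AND → 001010010 = 82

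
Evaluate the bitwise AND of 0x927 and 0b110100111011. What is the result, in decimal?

0x927 = 100100100111
b = 110100111011
AND → 100100100011 = 2339

2339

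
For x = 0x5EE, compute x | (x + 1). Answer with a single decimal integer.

x = 10111101110 = 1518
x + 1 = 10111101111
OR    = 10111101111 = 1519
(x | (x + 1) sets the lowest cleared bit.)

1519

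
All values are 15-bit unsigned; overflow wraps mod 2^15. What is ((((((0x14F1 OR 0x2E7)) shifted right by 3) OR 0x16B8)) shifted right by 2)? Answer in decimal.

1471

0x14F1 = 001010011110001
0x2E7 = 000001011100111
→ OR → 001011011110111 = 5879
→ shifted right by 3 → 000001011011110 = 734
0x16B8 = 001011010111000
→ OR → 001011011111110 = 5886
→ shifted right by 2 → 000010110111111 = 1471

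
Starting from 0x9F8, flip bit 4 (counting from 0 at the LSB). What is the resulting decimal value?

x = 0100111111000
bit 4 is currently 1; toggle it via x ^ (1 << 4) = x ^ 16
→ 0100111101000 = 2536

2536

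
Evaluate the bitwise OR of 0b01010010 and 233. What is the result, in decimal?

251

a = 01010010
233 = 11101001
 OR → 11111011 = 251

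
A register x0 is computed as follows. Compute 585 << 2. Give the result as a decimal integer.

2340

585 = 001001001001
shift left by 2 → 100100100100 = 2340
(equivalently, 585 × 2^2 = 585 × 4)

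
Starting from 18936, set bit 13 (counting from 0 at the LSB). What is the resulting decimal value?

x = 100100111111000
bit 13 is currently 0; set it via x | (1 << 13) = x | 8192
→ 110100111111000 = 27128

27128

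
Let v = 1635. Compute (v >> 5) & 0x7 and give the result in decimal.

v = 0011001100011
Shift right by 5: 00110011
Mask low 3 bits: 011 = 3

3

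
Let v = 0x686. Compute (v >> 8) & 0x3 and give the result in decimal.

2

v = 11010000110
Shift right by 8: 110
Mask low 2 bits: 10 = 2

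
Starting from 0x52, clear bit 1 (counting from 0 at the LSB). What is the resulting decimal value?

80

x = 01010010
bit 1 is currently 1; clear it via x & ~(1 << 1) = x & ~2
→ 01010000 = 80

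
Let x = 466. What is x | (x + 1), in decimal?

x = 111010010 = 466
x + 1 = 111010011
OR    = 111010011 = 467
(x | (x + 1) sets the lowest cleared bit.)

467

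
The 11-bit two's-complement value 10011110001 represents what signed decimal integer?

-783

pattern = 10011110001 (MSB is 1 ⇒ negative)
Invert: 01100001110, add 1 → 01100001111 = 783, so the value is -783.
(Equivalently: 1265 - 2^11 = 1265 - 2048 = -783.)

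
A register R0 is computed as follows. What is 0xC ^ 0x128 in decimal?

292

0xC = 000001100
0x128 = 100101000
XOR → 100100100 = 292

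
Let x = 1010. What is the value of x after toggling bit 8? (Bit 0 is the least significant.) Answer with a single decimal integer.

x = 1111110010
bit 8 is currently 1; toggle it via x ^ (1 << 8) = x ^ 256
→ 1011110010 = 754

754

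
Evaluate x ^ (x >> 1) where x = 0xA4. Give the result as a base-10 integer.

x = 10100100 = 164
x>>1 = 01010010
XOR  = 11110110 = 246
(x ^ (x >> 1) gives the standard binary-reflected Gray code of x.)

246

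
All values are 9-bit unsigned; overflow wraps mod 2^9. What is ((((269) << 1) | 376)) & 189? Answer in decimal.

56

269 = 100001101
→ << 1 (mod 2^9) → 000011010 = 26
376 = 101111000
→ | → 101111010 = 378
189 = 010111101
→ & → 000111000 = 56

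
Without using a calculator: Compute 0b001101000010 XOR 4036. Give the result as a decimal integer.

a = 001101000010
4036 = 111111000100
XOR → 110010000110 = 3206

3206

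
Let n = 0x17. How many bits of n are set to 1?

4

0x17 = 10111
Count the 1s: 1 + 1 + 1 + 1 = 4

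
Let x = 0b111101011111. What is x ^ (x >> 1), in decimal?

x = 111101011111 = 3935
x>>1 = 011110101111
XOR  = 100011110000 = 2288
(x ^ (x >> 1) gives the standard binary-reflected Gray code of x.)

2288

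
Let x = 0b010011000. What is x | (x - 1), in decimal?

x = 10011000 = 152
x - 1 = 10010111
OR    = 10011111 = 159
(x | (x - 1) sets all bits below the lowest set bit.)

159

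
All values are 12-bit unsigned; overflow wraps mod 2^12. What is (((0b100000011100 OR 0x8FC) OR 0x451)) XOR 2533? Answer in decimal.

0b100000011100 = 100000011100
0x8FC = 100011111100
→ OR → 100011111100 = 2300
0x451 = 010001010001
→ OR → 110011111101 = 3325
2533 = 100111100101
→ XOR → 010100011000 = 1304

1304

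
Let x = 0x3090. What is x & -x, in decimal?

x = 11000010010000 = 12432
-x (two's complement) = …00111101110000
AND   = 00000000010000 = 16
(x & -x isolates the lowest set bit of x.)

16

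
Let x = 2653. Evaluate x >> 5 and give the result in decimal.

82

2653 = 101001011101
shift right by 5 → 000001010010 = 82
(equivalently, floor(2653 / 32))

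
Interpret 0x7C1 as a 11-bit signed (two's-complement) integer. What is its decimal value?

-63

pattern = 11111000001 (MSB is 1 ⇒ negative)
Invert: 00000111110, add 1 → 00000111111 = 63, so the value is -63.
(Equivalently: 1985 - 2^11 = 1985 - 2048 = -63.)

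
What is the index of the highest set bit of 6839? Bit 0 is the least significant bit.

12

6839 = 1101010110111
The topmost 1 is at position 12 (since 2^12 = 4096 ≤ 6839 < 8192).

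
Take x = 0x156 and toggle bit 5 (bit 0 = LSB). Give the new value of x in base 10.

x = 0000101010110
bit 5 is currently 0; toggle it via x ^ (1 << 5) = x ^ 32
→ 0000101110110 = 374

374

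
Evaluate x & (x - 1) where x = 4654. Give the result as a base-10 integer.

x = 1001000101110 = 4654
x - 1 = 1001000101101
AND   = 1001000101100 = 4652
(x & (x - 1) clears the lowest set bit of x.)

4652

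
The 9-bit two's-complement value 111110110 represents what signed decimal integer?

pattern = 111110110 (MSB is 1 ⇒ negative)
Invert: 000001001, add 1 → 000001010 = 10, so the value is -10.
(Equivalently: 502 - 2^9 = 502 - 512 = -10.)

-10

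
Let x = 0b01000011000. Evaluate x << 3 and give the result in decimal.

4288

x = 0001000011000
shift left by 3 → 1000011000000 = 4288
(equivalently, 536 × 2^3 = 536 × 8)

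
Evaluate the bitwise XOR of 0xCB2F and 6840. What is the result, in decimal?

0xCB2F = 1100101100101111
6840 = 0001101010111000
XOR → 1101000110010111 = 53655

53655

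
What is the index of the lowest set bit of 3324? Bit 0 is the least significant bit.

2

3324 = 110011111100
Trailing zeros: 2, so the lowest set bit is bit 2 (value 4).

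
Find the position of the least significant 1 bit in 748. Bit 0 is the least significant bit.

2

748 = 1011101100
Trailing zeros: 2, so the lowest set bit is bit 2 (value 4).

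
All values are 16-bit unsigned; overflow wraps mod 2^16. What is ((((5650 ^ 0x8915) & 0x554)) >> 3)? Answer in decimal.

160

5650 = 0001011000010010
0x8915 = 1000100100010101
→ ^ → 1001111100000111 = 40711
0x554 = 0000010101010100
→ & → 0000010100000100 = 1284
→ >> 3 → 0000000010100000 = 160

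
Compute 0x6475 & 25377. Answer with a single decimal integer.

0x6475 = 110010001110101
25377 = 110001100100001
AND → 110000000100001 = 24609

24609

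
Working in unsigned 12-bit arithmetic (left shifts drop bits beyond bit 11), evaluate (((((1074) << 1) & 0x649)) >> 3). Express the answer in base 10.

8

1074 = 010000110010
→ << 1 (mod 2^12) → 100001100100 = 2148
0x649 = 011001001001
→ & → 000001000000 = 64
→ >> 3 → 000000001000 = 8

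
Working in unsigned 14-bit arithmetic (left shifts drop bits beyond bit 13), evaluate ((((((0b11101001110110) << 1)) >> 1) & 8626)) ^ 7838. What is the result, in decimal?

7852

0b11101001110110 = 11101001110110
→ << 1 (mod 2^14) → 11010011101100 = 13548
→ >> 1 → 01101001110110 = 6774
8626 = 10000110110010
→ & → 00000000110010 = 50
7838 = 01111010011110
→ ^ → 01111010101100 = 7852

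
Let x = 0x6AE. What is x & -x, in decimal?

2

x = 11010101110 = 1710
-x (two's complement) = …00101010010
AND   = 00000000010 = 2
(x & -x isolates the lowest set bit of x.)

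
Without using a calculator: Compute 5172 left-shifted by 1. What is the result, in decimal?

10344

5172 = 01010000110100
shift left by 1 → 10100001101000 = 10344
(equivalently, 5172 × 2^1 = 5172 × 2)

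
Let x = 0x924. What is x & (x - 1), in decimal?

x = 100100100100 = 2340
x - 1 = 100100100011
AND   = 100100100000 = 2336
(x & (x - 1) clears the lowest set bit of x.)

2336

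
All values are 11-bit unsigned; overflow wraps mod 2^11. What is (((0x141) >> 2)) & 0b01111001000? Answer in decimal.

0x141 = 00101000001
→ >> 2 → 00001010000 = 80
0b01111001000 = 01111001000
→ & → 00001000000 = 64

64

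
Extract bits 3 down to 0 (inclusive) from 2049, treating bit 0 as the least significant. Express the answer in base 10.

v = 100000000001
Shift right by 0: 100000000001
Mask low 4 bits: 0001 = 1

1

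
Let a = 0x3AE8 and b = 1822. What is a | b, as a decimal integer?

16382

0x3AE8 = 11101011101000
1822 = 00011100011110
 OR → 11111111111110 = 16382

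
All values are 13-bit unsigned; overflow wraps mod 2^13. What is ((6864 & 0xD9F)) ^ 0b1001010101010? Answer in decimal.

6864 = 1101011010000
0xD9F = 0110110011111
→ & → 0100010010000 = 2192
0b1001010101010 = 1001010101010
→ ^ → 1101000111010 = 6714

6714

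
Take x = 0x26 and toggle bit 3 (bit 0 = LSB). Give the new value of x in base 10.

x = 0000100110
bit 3 is currently 0; toggle it via x ^ (1 << 3) = x ^ 8
→ 0000101110 = 46

46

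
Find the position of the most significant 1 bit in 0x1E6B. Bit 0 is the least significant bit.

0x1E6B = 1111001101011
The topmost 1 is at position 12 (since 2^12 = 4096 ≤ 7787 < 8192).

12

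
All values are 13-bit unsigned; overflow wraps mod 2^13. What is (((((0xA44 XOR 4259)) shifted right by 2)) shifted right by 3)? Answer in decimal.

0xA44 = 0101001000100
4259 = 1000010100011
→ XOR → 1101011100111 = 6887
→ shifted right by 2 → 0011010111001 = 1721
→ shifted right by 3 → 0000011010111 = 215

215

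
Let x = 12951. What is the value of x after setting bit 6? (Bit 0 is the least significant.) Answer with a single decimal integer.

13015

x = 11001010010111
bit 6 is currently 0; set it via x | (1 << 6) = x | 64
→ 11001011010111 = 13015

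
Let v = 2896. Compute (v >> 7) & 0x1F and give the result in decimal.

22

v = 0101101010000
Shift right by 7: 010110
Mask low 5 bits: 10110 = 22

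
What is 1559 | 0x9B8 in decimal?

4031

1559 = 011000010111
0x9B8 = 100110111000
 OR → 111110111111 = 4031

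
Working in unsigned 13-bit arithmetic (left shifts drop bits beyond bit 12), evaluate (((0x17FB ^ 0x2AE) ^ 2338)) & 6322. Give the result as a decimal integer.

0x17FB = 1011111111011
0x2AE = 0001010101110
→ ^ → 1010101010101 = 5461
2338 = 0100100100010
→ ^ → 1110001110111 = 7287
6322 = 1100010110010
→ & → 1100000110010 = 6194

6194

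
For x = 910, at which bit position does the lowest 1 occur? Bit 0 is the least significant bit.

910 = 1110001110
Trailing zeros: 1, so the lowest set bit is bit 1 (value 2).

1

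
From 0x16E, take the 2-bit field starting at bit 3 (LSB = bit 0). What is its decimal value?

v = 101101110
Shift right by 3: 101101
Mask low 2 bits: 01 = 1

1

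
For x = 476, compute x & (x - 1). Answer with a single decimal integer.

x = 111011100 = 476
x - 1 = 111011011
AND   = 111011000 = 472
(x & (x - 1) clears the lowest set bit of x.)

472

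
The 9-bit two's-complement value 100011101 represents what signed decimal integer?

-227

pattern = 100011101 (MSB is 1 ⇒ negative)
Invert: 011100010, add 1 → 011100011 = 227, so the value is -227.
(Equivalently: 285 - 2^9 = 285 - 512 = -227.)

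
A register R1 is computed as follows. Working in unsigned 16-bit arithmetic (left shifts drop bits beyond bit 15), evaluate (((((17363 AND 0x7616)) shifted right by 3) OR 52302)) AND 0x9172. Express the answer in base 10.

17363 = 0100001111010011
0x7616 = 0111011000010110
→ AND → 0100001000010010 = 16914
→ shifted right by 3 → 0000100001000010 = 2114
52302 = 1100110001001110
→ OR → 1100110001001110 = 52302
0x9172 = 1001000101110010
→ AND → 1000000001000010 = 32834

32834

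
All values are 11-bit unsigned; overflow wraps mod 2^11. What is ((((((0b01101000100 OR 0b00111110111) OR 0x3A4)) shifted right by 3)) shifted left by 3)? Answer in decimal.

0b01101000100 = 01101000100
0b00111110111 = 00111110111
→ OR → 01111110111 = 1015
0x3A4 = 01110100100
→ OR → 01111110111 = 1015
→ shifted right by 3 → 00001111110 = 126
→ shifted left by 3 (mod 2^11) → 01111110000 = 1008

1008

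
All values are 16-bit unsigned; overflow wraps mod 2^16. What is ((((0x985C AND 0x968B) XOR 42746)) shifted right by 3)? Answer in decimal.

1758

0x985C = 1001100001011100
0x968B = 1001011010001011
→ AND → 1001000000001000 = 36872
42746 = 1010011011111010
→ XOR → 0011011011110010 = 14066
→ shifted right by 3 → 0000011011011110 = 1758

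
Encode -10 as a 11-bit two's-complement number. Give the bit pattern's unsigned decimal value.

2038

10 in 11 bits: 00000001010
Invert: 11111110101
Add 1:  11111110110 = 2038
(Check: 2^11 - 10 = 2048 - 10 = 2038.)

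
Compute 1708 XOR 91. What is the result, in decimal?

1708 = 11010101100
91 = 00001011011
XOR → 11011110111 = 1783

1783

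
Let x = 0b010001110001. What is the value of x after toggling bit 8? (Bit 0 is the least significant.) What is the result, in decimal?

x = 010001110001
bit 8 is currently 0; toggle it via x ^ (1 << 8) = x ^ 256
→ 010101110001 = 1393

1393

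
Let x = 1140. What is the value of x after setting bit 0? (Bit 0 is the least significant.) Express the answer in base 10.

1141

x = 10001110100
bit 0 is currently 0; set it via x | (1 << 0) = x | 1
→ 10001110101 = 1141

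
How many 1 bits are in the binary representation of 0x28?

0x28 = 101000
Count the 1s: 1 + 1 = 2

2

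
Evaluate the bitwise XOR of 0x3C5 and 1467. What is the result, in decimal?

1662

0x3C5 = 01111000101
1467 = 10110111011
XOR → 11001111110 = 1662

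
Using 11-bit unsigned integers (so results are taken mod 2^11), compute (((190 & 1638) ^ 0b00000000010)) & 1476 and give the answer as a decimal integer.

4

190 = 00010111110
1638 = 11001100110
→ & → 00000100110 = 38
0b00000000010 = 00000000010
→ ^ → 00000100100 = 36
1476 = 10111000100
→ & → 00000000100 = 4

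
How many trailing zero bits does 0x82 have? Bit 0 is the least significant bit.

1

0x82 = 10000010
Trailing zeros: 1, so the lowest set bit is bit 1 (value 2).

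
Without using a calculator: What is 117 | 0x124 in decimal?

373

117 = 001110101
0x124 = 100100100
 OR → 101110101 = 373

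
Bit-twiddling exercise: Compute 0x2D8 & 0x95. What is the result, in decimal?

144

0x2D8 = 1011011000
0x95 = 0010010101
AND → 0010010000 = 144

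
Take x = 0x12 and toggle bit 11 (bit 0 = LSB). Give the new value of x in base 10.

x = 000000010010
bit 11 is currently 0; toggle it via x ^ (1 << 11) = x ^ 2048
→ 100000010010 = 2066

2066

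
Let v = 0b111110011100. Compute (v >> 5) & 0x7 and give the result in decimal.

v = 111110011100
Shift right by 5: 1111100
Mask low 3 bits: 100 = 4

4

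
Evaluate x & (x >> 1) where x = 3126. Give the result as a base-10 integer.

1042

x = 110000110110 = 3126
x>>1 = 011000011011
AND  = 010000010010 = 1042
(x & (x >> 1) has a 1 wherever x has two consecutive 1 bits.)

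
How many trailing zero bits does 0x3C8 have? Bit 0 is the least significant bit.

3

0x3C8 = 1111001000
Trailing zeros: 3, so the lowest set bit is bit 3 (value 8).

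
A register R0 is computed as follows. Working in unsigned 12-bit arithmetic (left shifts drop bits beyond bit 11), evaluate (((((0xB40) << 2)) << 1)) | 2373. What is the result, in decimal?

0xB40 = 101101000000
→ << 2 (mod 2^12) → 110100000000 = 3328
→ << 1 (mod 2^12) → 101000000000 = 2560
2373 = 100101000101
→ | → 101101000101 = 2885

2885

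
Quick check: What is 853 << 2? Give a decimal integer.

3412

853 = 001101010101
shift left by 2 → 110101010100 = 3412
(equivalently, 853 × 2^2 = 853 × 4)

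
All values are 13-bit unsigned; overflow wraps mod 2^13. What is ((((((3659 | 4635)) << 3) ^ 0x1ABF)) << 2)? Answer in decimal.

412

3659 = 0111001001011
4635 = 1001000011011
→ | → 1111001011011 = 7771
→ << 3 (mod 2^13) → 1001011011000 = 4824
0x1ABF = 1101010111111
→ ^ → 0100001100111 = 2151
→ << 2 (mod 2^13) → 0000110011100 = 412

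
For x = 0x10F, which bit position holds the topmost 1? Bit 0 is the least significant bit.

0x10F = 100001111
The topmost 1 is at position 8 (since 2^8 = 256 ≤ 271 < 512).

8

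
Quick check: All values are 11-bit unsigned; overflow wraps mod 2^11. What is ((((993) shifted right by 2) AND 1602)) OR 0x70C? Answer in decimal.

1868

993 = 01111100001
→ shifted right by 2 → 00011111000 = 248
1602 = 11001000010
→ AND → 00001000000 = 64
0x70C = 11100001100
→ OR → 11101001100 = 1868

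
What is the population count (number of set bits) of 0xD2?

4

0xD2 = 11010010
Count the 1s: 1 + 1 + 1 + 1 = 4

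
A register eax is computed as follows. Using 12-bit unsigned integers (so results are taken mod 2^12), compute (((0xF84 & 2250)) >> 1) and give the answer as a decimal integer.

0xF84 = 111110000100
2250 = 100011001010
→ & → 100010000000 = 2176
→ >> 1 → 010001000000 = 1088

1088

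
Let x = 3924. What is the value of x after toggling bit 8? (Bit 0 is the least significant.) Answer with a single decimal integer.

3668

x = 0111101010100
bit 8 is currently 1; toggle it via x ^ (1 << 8) = x ^ 256
→ 0111001010100 = 3668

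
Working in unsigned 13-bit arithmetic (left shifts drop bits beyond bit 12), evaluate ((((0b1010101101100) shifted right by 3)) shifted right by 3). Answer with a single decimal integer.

0b1010101101100 = 1010101101100
→ shifted right by 3 → 0001010101101 = 685
→ shifted right by 3 → 0000001010101 = 85

85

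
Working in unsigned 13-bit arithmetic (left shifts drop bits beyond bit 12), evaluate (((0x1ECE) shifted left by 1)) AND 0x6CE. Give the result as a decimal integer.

1164

0x1ECE = 1111011001110
→ shifted left by 1 (mod 2^13) → 1110110011100 = 7580
0x6CE = 0011011001110
→ AND → 0010010001100 = 1164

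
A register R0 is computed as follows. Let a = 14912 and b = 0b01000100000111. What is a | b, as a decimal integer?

14912 = 11101001000000
b = 01000100000111
 OR → 11101101000111 = 15175

15175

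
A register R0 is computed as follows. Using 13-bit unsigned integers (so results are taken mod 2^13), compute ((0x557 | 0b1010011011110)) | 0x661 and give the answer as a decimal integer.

0x557 = 0010101010111
0b1010011011110 = 1010011011110
→ | → 1010111011111 = 5599
0x661 = 0011001100001
→ | → 1011111111111 = 6143

6143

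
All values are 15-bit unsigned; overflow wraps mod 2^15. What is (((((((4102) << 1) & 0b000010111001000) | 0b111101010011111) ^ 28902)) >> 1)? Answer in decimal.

4102 = 001000000000110
→ << 1 (mod 2^15) → 010000000001100 = 8204
0b000010111001000 = 000010111001000
→ & → 000000000001000 = 8
0b111101010011111 = 111101010011111
→ | → 111101010011111 = 31391
28902 = 111000011100110
→ ^ → 000101001111001 = 2681
→ >> 1 → 000010100111100 = 1340

1340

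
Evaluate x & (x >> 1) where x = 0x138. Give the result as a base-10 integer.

24

x = 100111000 = 312
x>>1 = 010011100
AND  = 000011000 = 24
(x & (x >> 1) has a 1 wherever x has two consecutive 1 bits.)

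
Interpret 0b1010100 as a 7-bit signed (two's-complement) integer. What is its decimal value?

pattern = 1010100 (MSB is 1 ⇒ negative)
Invert: 0101011, add 1 → 0101100 = 44, so the value is -44.
(Equivalently: 84 - 2^7 = 84 - 128 = -44.)

-44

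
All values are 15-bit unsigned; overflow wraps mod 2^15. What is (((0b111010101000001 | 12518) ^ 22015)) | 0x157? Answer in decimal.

8543

0b111010101000001 = 111010101000001
12518 = 011000011100110
→ | → 111010111100111 = 30183
22015 = 101010111111111
→ ^ → 010000000011000 = 8216
0x157 = 000000101010111
→ | → 010000101011111 = 8543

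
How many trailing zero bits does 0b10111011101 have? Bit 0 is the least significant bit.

0

0b10111011101 = 10111011101
Trailing zeros: 0, so the lowest set bit is bit 0 (value 1).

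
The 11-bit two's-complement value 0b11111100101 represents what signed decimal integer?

-27

pattern = 11111100101 (MSB is 1 ⇒ negative)
Invert: 00000011010, add 1 → 00000011011 = 27, so the value is -27.
(Equivalently: 2021 - 2^11 = 2021 - 2048 = -27.)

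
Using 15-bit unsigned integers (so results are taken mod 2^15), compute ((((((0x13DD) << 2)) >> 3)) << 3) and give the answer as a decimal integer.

20336

0x13DD = 001001111011101
→ << 2 (mod 2^15) → 100111101110100 = 20340
→ >> 3 → 000100111101110 = 2542
→ << 3 (mod 2^15) → 100111101110000 = 20336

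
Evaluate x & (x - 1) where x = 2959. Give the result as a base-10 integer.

2958

x = 101110001111 = 2959
x - 1 = 101110001110
AND   = 101110001110 = 2958
(x & (x - 1) clears the lowest set bit of x.)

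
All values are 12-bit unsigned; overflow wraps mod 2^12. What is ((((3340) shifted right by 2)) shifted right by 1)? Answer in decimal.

417

3340 = 110100001100
→ shifted right by 2 → 001101000011 = 835
→ shifted right by 1 → 000110100001 = 417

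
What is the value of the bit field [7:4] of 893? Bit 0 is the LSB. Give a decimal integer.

v = 01101111101
Shift right by 4: 0110111
Mask low 4 bits: 0111 = 7

7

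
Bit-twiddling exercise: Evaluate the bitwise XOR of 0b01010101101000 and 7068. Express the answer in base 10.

a = 1010101101000
7068 = 1101110011100
XOR → 0111011110100 = 3828

3828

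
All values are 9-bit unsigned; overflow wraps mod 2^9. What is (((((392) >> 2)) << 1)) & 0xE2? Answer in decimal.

392 = 110001000
→ >> 2 → 001100010 = 98
→ << 1 (mod 2^9) → 011000100 = 196
0xE2 = 011100010
→ & → 011000000 = 192

192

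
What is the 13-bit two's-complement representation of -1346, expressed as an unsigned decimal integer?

1346 in 13 bits: 0010101000010
Invert: 1101010111101
Add 1:  1101010111110 = 6846
(Check: 2^13 - 1346 = 8192 - 1346 = 6846.)

6846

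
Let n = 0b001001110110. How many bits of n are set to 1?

n = 1001110110
Count the 1s: 1 + 1 + 1 + 1 + 1 + 1 = 6

6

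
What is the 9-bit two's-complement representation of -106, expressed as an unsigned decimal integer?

106 in 9 bits: 001101010
Invert: 110010101
Add 1:  110010110 = 406
(Check: 2^9 - 106 = 512 - 106 = 406.)

406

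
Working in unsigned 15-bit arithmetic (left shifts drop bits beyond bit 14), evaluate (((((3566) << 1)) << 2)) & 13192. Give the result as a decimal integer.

3566 = 000110111101110
→ << 1 (mod 2^15) → 001101111011100 = 7132
→ << 2 (mod 2^15) → 110111101110000 = 28528
13192 = 011001110001000
→ & → 010001100000000 = 8960

8960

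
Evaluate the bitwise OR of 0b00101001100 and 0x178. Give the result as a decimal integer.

380

a = 101001100
0x178 = 101111000
 OR → 101111100 = 380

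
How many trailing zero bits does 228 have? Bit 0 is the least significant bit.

2

228 = 11100100
Trailing zeros: 2, so the lowest set bit is bit 2 (value 4).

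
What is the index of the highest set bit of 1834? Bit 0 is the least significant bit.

1834 = 11100101010
The topmost 1 is at position 10 (since 2^10 = 1024 ≤ 1834 < 2048).

10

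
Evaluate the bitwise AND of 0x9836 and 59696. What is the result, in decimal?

0x9836 = 1001100000110110
59696 = 1110100100110000
AND → 1000100000110000 = 34864

34864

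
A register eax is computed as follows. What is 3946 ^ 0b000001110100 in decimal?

3870

3946 = 111101101010
b = 000001110100
XOR → 111100011110 = 3870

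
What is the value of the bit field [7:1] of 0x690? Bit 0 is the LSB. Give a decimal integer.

72

v = 11010010000
Shift right by 1: 1101001000
Mask low 7 bits: 1001000 = 72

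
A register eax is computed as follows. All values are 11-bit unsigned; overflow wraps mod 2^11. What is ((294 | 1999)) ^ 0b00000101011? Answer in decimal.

1988

294 = 00100100110
1999 = 11111001111
→ | → 11111101111 = 2031
0b00000101011 = 00000101011
→ ^ → 11111000100 = 1988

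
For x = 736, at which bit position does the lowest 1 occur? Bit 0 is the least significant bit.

5

736 = 1011100000
Trailing zeros: 5, so the lowest set bit is bit 5 (value 32).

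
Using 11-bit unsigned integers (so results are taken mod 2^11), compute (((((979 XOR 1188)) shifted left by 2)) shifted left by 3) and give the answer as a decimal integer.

1760

979 = 01111010011
1188 = 10010100100
→ XOR → 11101110111 = 1911
→ shifted left by 2 (mod 2^11) → 10111011100 = 1500
→ shifted left by 3 (mod 2^11) → 11011100000 = 1760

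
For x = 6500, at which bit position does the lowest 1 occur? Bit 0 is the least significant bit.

6500 = 1100101100100
Trailing zeros: 2, so the lowest set bit is bit 2 (value 4).

2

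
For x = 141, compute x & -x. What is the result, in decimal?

x = 10001101 = 141
-x (two's complement) = …01110011
AND   = 00000001 = 1
(x & -x isolates the lowest set bit of x.)

1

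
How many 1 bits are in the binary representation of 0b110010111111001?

n = 110010111111001
Count the 1s: 1 + 1 + 1 + 1 + 1 + 1 + 1 + 1 + 1 + 1 = 10

10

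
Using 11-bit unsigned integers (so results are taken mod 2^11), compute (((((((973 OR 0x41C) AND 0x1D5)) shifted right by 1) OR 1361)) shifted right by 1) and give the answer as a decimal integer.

765

973 = 01111001101
0x41C = 10000011100
→ OR → 11111011101 = 2013
0x1D5 = 00111010101
→ AND → 00111010101 = 469
→ shifted right by 1 → 00011101010 = 234
1361 = 10101010001
→ OR → 10111111011 = 1531
→ shifted right by 1 → 01011111101 = 765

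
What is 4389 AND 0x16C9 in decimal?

4389 = 1000100100101
0x16C9 = 1011011001001
AND → 1000000000001 = 4097

4097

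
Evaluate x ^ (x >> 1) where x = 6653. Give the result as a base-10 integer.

x = 1100111111101 = 6653
x>>1 = 0110011111110
XOR  = 1010100000011 = 5379
(x ^ (x >> 1) gives the standard binary-reflected Gray code of x.)

5379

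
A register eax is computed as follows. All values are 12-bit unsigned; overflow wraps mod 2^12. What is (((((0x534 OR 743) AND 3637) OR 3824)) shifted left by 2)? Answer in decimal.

0x534 = 010100110100
743 = 001011100111
→ OR → 011111110111 = 2039
3637 = 111000110101
→ AND → 011000110101 = 1589
3824 = 111011110000
→ OR → 111011110101 = 3829
→ shifted left by 2 (mod 2^12) → 101111010100 = 3028

3028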